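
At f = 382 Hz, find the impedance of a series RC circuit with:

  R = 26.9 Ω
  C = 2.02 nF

Step 1 — Angular frequency: ω = 2π·f = 2π·382 = 2400 rad/s.
Step 2 — Component impedances:
  R: Z = R = 26.9 Ω
  C: Z = 1/(jωC) = -j/(ω·C) = 0 - j2.063e+05 Ω
Step 3 — Series combination: Z_total = R + C = 26.9 - j2.063e+05 Ω = 2.063e+05∠-90.0° Ω.

Z = 26.9 - j2.063e+05 Ω = 2.063e+05∠-90.0° Ω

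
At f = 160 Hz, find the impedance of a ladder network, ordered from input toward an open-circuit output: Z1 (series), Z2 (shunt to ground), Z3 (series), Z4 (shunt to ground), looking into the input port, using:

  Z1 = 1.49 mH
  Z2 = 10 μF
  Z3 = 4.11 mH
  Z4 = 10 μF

Step 1 — Angular frequency: ω = 2π·f = 2π·160 = 1005 rad/s.
Step 2 — Component impedances:
  Z1: Z = jωL = j·1005·0.00149 = 0 + j1.498 Ω
  Z2: Z = 1/(jωC) = -j/(ω·C) = 0 - j99.47 Ω
  Z3: Z = jωL = j·1005·0.00411 = 0 + j4.132 Ω
  Z4: Z = 1/(jωC) = -j/(ω·C) = 0 - j99.47 Ω
Step 3 — Ladder network (open output): work backward from the far end, alternating series and parallel combinations. Z_in = 0 - j47.18 Ω = 47.18∠-90.0° Ω.

Z = 0 - j47.18 Ω = 47.18∠-90.0° Ω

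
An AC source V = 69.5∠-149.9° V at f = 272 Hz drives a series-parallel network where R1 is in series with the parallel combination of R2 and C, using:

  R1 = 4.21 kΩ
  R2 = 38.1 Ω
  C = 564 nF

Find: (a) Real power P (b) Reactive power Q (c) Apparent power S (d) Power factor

Step 1 — Angular frequency: ω = 2π·f = 2π·272 = 1709 rad/s.
Step 2 — Component impedances:
  R1: Z = R = 4210 Ω
  R2: Z = R = 38.1 Ω
  C: Z = 1/(jωC) = -j/(ω·C) = 0 - j1037 Ω
Step 3 — Parallel branch: R2 || C = 1/(1/R2 + 1/C) = 38.05 - j1.397 Ω.
Step 4 — Series with R1: Z_total = R1 + (R2 || C) = 4248 - j1.397 Ω = 4248∠-0.0° Ω.
Step 5 — Source phasor: V = 69.5∠-149.9° V = -60.13 - j34.85 V.
Step 6 — Current: I = V / Z = -0.01415 - j0.00821 A = 0.01636∠-149.9° A.
Step 7 — Complex power: S = V·I* = 1.137 - j0.000374 VA.
Step 8 — Real power: P = Re(S) = 1.137 W.
Step 9 — Reactive power: Q = Im(S) = -0.000374 VAR.
Step 10 — Apparent power: |S| = 1.137 VA.
Step 11 — Power factor: PF = P/|S| = 1 (leading).

(a) P = 1.137 W  (b) Q = -0.000374 VAR  (c) S = 1.137 VA  (d) PF = 1 (leading)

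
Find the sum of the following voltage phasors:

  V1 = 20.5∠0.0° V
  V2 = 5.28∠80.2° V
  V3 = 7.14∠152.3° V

Step 1 — Convert each phasor to rectangular form:
  V1 = 20.5·(cos(0.0°) + j·sin(0.0°)) = 20.5 V
  V2 = 5.28·(cos(80.2°) + j·sin(80.2°)) = 0.8987 + j5.203 V
  V3 = 7.14·(cos(152.3°) + j·sin(152.3°)) = -6.322 + j3.319 V
Step 2 — Sum components: V_total = 15.08 + j8.522 V.
Step 3 — Convert to polar: |V_total| = 17.32 V, ∠V_total = 29.5°.

V_total = 17.32∠29.5° V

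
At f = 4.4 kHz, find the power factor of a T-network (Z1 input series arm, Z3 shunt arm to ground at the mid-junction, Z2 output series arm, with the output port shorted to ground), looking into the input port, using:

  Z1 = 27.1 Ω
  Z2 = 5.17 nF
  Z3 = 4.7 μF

Step 1 — Angular frequency: ω = 2π·f = 2π·4400 = 2.765e+04 rad/s.
Step 2 — Component impedances:
  Z1: Z = R = 27.1 Ω
  Z2: Z = 1/(jωC) = -j/(ω·C) = 0 - j6996 Ω
  Z3: Z = 1/(jωC) = -j/(ω·C) = 0 - j7.696 Ω
Step 3 — With the output port shorted to ground, the output series arm Z2 runs from the junction to ground; the shunt arm Z3 also runs from the junction to ground. They appear in parallel: Z3 || Z2 = 0 - j7.688 Ω.
Step 4 — Series with input arm Z1: Z_in = Z1 + (Z3 || Z2) = 27.1 - j7.688 Ω = 28.17∠-15.8° Ω.
Step 5 — Power factor: PF = cos(φ) = Re(Z)/|Z| = 27.1/28.17 = 0.962.
Step 6 — Type: Im(Z) = -7.688 ⇒ leading (phase φ = -15.8°).

PF = 0.962 (leading, φ = -15.8°)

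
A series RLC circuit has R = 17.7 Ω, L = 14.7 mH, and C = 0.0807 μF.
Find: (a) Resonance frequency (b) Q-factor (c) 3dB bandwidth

Step 1 — Resonance: ω₀ = 1/√(LC) = 1/√(0.0147·8.07e-08) = 2.903e+04 rad/s.
Step 2 — f₀ = ω₀/(2π) = 4621 Hz.
Step 3 — Series Q: Q = ω₀L/R = 2.903e+04·0.0147/17.7 = 24.11.
Step 4 — Bandwidth: Δω = ω₀/Q = 1204 rad/s; BW = Δω/(2π) = 191.6 Hz.

(a) f₀ = 4621 Hz  (b) Q = 24.11  (c) BW = 191.6 Hz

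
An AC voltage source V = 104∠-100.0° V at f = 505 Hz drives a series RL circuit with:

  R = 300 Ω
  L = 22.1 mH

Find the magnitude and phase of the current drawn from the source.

Step 1 — Angular frequency: ω = 2π·f = 2π·505 = 3173 rad/s.
Step 2 — Component impedances:
  R: Z = R = 300 Ω
  L: Z = jωL = j·3173·0.0221 = 0 + j70.12 Ω
Step 3 — Series combination: Z_total = R + L = 300 + j70.12 Ω = 308.1∠13.2° Ω.
Step 4 — Source phasor: V = 104∠-100.0° V = -18.06 - j102.4 V.
Step 5 — Ohm's law: I = V / Z_total = (-18.06 - j102.4) / (300 + j70.12) = -0.1327 - j0.3104 A.
Step 6 — Convert to polar: |I| = 0.3376 A, ∠I = -113.2°.

I = 0.3376∠-113.2° A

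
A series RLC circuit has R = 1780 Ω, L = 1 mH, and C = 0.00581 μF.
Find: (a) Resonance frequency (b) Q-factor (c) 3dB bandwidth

Step 1 — Resonance: ω₀ = 1/√(LC) = 1/√(0.001·5.81e-09) = 4.149e+05 rad/s.
Step 2 — f₀ = ω₀/(2π) = 6.603e+04 Hz.
Step 3 — Series Q: Q = ω₀L/R = 4.149e+05·0.001/1780 = 0.2331.
Step 4 — Bandwidth: Δω = ω₀/Q = 1.78e+06 rad/s; BW = Δω/(2π) = 2.833e+05 Hz.

(a) f₀ = 6.603e+04 Hz  (b) Q = 0.2331  (c) BW = 2.833e+05 Hz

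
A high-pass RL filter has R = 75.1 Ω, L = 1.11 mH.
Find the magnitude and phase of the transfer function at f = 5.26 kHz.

Step 1 — Angular frequency: ω = 2π·5260 = 3.305e+04 rad/s.
Step 2 — Transfer function: H(jω) = jωL/(R + jωL).
Step 3 — Numerator jωL = j·36.69; denominator R + jωL = 75.1 + j36.69.
Step 4 — H = 0.1926 + j0.3944.
Step 5 — Magnitude: |H| = 0.4389 (-7.2 dB); phase: φ = 64.0°.

|H| = 0.4389 (-7.2 dB), φ = 64.0°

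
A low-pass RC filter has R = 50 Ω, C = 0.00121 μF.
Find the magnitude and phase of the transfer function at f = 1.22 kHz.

Step 1 — Angular frequency: ω = 2π·1220 = 7665 rad/s.
Step 2 — Transfer function: H(jω) = 1/(1 + jωRC).
Step 3 — Denominator: 1 + jωRC = 1 + j·7665·50·1.21e-09 = 1 + j0.0004638.
Step 4 — H = 1 - j0.0004638.
Step 5 — Magnitude: |H| = 1 (-0.0 dB); phase: φ = -0.0°.

|H| = 1 (-0.0 dB), φ = -0.0°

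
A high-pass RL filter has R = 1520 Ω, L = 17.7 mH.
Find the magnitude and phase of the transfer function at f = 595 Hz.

Step 1 — Angular frequency: ω = 2π·595 = 3738 rad/s.
Step 2 — Transfer function: H(jω) = jωL/(R + jωL).
Step 3 — Numerator jωL = j·66.17; denominator R + jωL = 1520 + j66.17.
Step 4 — H = 0.001892 + j0.04345.
Step 5 — Magnitude: |H| = 0.04349 (-27.2 dB); phase: φ = 87.5°.

|H| = 0.04349 (-27.2 dB), φ = 87.5°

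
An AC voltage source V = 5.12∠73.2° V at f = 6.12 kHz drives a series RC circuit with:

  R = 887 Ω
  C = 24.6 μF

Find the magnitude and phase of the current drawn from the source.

Step 1 — Angular frequency: ω = 2π·f = 2π·6120 = 3.845e+04 rad/s.
Step 2 — Component impedances:
  R: Z = R = 887 Ω
  C: Z = 1/(jωC) = -j/(ω·C) = 0 - j1.057 Ω
Step 3 — Series combination: Z_total = R + C = 887 - j1.057 Ω = 887∠-0.1° Ω.
Step 4 — Source phasor: V = 5.12∠73.2° V = 1.48 + j4.901 V.
Step 5 — Ohm's law: I = V / Z_total = (1.48 + j4.901) / (887 - j1.057) = 0.001662 + j0.005528 A.
Step 6 — Convert to polar: |I| = 0.005772 A, ∠I = 73.3°.

I = 0.005772∠73.3° A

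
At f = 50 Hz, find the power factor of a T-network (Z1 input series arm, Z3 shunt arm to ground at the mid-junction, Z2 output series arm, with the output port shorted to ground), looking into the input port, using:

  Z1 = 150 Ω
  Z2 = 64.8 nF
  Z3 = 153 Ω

Step 1 — Angular frequency: ω = 2π·f = 2π·50 = 314.2 rad/s.
Step 2 — Component impedances:
  Z1: Z = R = 150 Ω
  Z2: Z = 1/(jωC) = -j/(ω·C) = 0 - j4.912e+04 Ω
  Z3: Z = R = 153 Ω
Step 3 — With the output port shorted to ground, the output series arm Z2 runs from the junction to ground; the shunt arm Z3 also runs from the junction to ground. They appear in parallel: Z3 || Z2 = 153 - j0.4765 Ω.
Step 4 — Series with input arm Z1: Z_in = Z1 + (Z3 || Z2) = 303 - j0.4765 Ω = 303∠-0.1° Ω.
Step 5 — Power factor: PF = cos(φ) = Re(Z)/|Z| = 303/303 = 1.
Step 6 — Type: Im(Z) = -0.4765 ⇒ leading (phase φ = -0.1°).

PF = 1 (leading, φ = -0.1°)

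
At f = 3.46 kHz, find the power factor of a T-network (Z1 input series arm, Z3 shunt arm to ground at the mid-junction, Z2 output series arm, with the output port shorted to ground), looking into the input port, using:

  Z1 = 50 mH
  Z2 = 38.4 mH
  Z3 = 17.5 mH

Step 1 — Angular frequency: ω = 2π·f = 2π·3460 = 2.174e+04 rad/s.
Step 2 — Component impedances:
  Z1: Z = jωL = j·2.174e+04·0.05 = 0 + j1087 Ω
  Z2: Z = jωL = j·2.174e+04·0.0384 = 0 + j834.8 Ω
  Z3: Z = jωL = j·2.174e+04·0.0175 = 0 + j380.4 Ω
Step 3 — With the output port shorted to ground, the output series arm Z2 runs from the junction to ground; the shunt arm Z3 also runs from the junction to ground. They appear in parallel: Z3 || Z2 = 0 + j261.3 Ω.
Step 4 — Series with input arm Z1: Z_in = Z1 + (Z3 || Z2) = 0 + j1348 Ω = 1348∠90.0° Ω.
Step 5 — Power factor: PF = cos(φ) = Re(Z)/|Z| = 0/1348 = 0.
Step 6 — Type: Im(Z) = 1348 ⇒ lagging (phase φ = 90.0°).

PF = 0 (lagging, φ = 90.0°)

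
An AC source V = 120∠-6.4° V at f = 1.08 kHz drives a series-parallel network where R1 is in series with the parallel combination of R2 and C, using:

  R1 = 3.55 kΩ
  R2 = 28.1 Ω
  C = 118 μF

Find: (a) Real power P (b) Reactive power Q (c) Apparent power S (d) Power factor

Step 1 — Angular frequency: ω = 2π·f = 2π·1080 = 6786 rad/s.
Step 2 — Component impedances:
  R1: Z = R = 3550 Ω
  R2: Z = R = 28.1 Ω
  C: Z = 1/(jωC) = -j/(ω·C) = 0 - j1.249 Ω
Step 3 — Parallel branch: R2 || C = 1/(1/R2 + 1/C) = 0.05539 - j1.246 Ω.
Step 4 — Series with R1: Z_total = R1 + (R2 || C) = 3550 - j1.246 Ω = 3550∠-0.0° Ω.
Step 5 — Source phasor: V = 120∠-6.4° V = 119.3 - j13.38 V.
Step 6 — Current: I = V / Z = 0.03359 - j0.003756 A = 0.0338∠-6.4° A.
Step 7 — Complex power: S = V·I* = 4.056 - j0.001424 VA.
Step 8 — Real power: P = Re(S) = 4.056 W.
Step 9 — Reactive power: Q = Im(S) = -0.001424 VAR.
Step 10 — Apparent power: |S| = 4.056 VA.
Step 11 — Power factor: PF = P/|S| = 1 (leading).

(a) P = 4.056 W  (b) Q = -0.001424 VAR  (c) S = 4.056 VA  (d) PF = 1 (leading)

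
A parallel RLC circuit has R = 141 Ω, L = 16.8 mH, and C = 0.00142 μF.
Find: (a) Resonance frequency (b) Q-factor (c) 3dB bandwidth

Step 1 — Resonance: ω₀ = 1/√(LC) = 1/√(0.0168·1.42e-09) = 2.047e+05 rad/s.
Step 2 — f₀ = ω₀/(2π) = 3.259e+04 Hz.
Step 3 — Parallel Q: Q = R/(ω₀L) = 141/(2.047e+05·0.0168) = 0.04099.
Step 4 — Bandwidth: Δω = ω₀/Q = 4.995e+06 rad/s; BW = Δω/(2π) = 7.949e+05 Hz.

(a) f₀ = 3.259e+04 Hz  (b) Q = 0.04099  (c) BW = 7.949e+05 Hz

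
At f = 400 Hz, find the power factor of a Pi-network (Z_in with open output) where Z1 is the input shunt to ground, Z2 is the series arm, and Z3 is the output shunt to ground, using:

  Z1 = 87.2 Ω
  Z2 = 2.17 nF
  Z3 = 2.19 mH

Step 1 — Angular frequency: ω = 2π·f = 2π·400 = 2513 rad/s.
Step 2 — Component impedances:
  Z1: Z = R = 87.2 Ω
  Z2: Z = 1/(jωC) = -j/(ω·C) = 0 - j1.834e+05 Ω
  Z3: Z = jωL = j·2513·0.00219 = 0 + j5.504 Ω
Step 3 — With open output, the series arm Z2 and the output shunt Z3 appear in series to ground: Z2 + Z3 = 0 - j1.834e+05 Ω.
Step 4 — Parallel with input shunt Z1: Z_in = Z1 || (Z2 + Z3) = 87.2 - j0.04147 Ω = 87.2∠-0.0° Ω.
Step 5 — Power factor: PF = cos(φ) = Re(Z)/|Z| = 87.2/87.2 = 1.
Step 6 — Type: Im(Z) = -0.04147 ⇒ leading (phase φ = -0.0°).

PF = 1 (leading, φ = -0.0°)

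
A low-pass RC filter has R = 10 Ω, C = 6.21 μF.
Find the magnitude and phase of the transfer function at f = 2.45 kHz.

Step 1 — Angular frequency: ω = 2π·2450 = 1.539e+04 rad/s.
Step 2 — Transfer function: H(jω) = 1/(1 + jωRC).
Step 3 — Denominator: 1 + jωRC = 1 + j·1.539e+04·10·6.21e-06 = 1 + j0.956.
Step 4 — H = 0.5225 - j0.4995.
Step 5 — Magnitude: |H| = 0.7228 (-2.8 dB); phase: φ = -43.7°.

|H| = 0.7228 (-2.8 dB), φ = -43.7°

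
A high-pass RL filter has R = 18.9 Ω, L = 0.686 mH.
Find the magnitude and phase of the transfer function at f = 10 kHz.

Step 1 — Angular frequency: ω = 2π·1e+04 = 6.283e+04 rad/s.
Step 2 — Transfer function: H(jω) = jωL/(R + jωL).
Step 3 — Numerator jωL = j·43.1; denominator R + jωL = 18.9 + j43.1.
Step 4 — H = 0.8387 + j0.3678.
Step 5 — Magnitude: |H| = 0.9158 (-0.8 dB); phase: φ = 23.7°.

|H| = 0.9158 (-0.8 dB), φ = 23.7°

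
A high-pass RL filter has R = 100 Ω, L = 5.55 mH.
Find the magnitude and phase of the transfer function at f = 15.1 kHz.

Step 1 — Angular frequency: ω = 2π·1.51e+04 = 9.488e+04 rad/s.
Step 2 — Transfer function: H(jω) = jωL/(R + jωL).
Step 3 — Numerator jωL = j·526.6; denominator R + jωL = 100 + j526.6.
Step 4 — H = 0.9652 + j0.1833.
Step 5 — Magnitude: |H| = 0.9824 (-0.2 dB); phase: φ = 10.8°.

|H| = 0.9824 (-0.2 dB), φ = 10.8°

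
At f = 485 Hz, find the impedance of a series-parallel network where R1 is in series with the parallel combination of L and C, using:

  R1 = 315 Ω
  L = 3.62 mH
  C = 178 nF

Step 1 — Angular frequency: ω = 2π·f = 2π·485 = 3047 rad/s.
Step 2 — Component impedances:
  R1: Z = R = 315 Ω
  L: Z = jωL = j·3047·0.00362 = 0 + j11.03 Ω
  C: Z = 1/(jωC) = -j/(ω·C) = 0 - j1844 Ω
Step 3 — Parallel branch: L || C = 1/(1/L + 1/C) = 0 + j11.1 Ω.
Step 4 — Series with R1: Z_total = R1 + (L || C) = 315 + j11.1 Ω = 315.2∠2.0° Ω.

Z = 315 + j11.1 Ω = 315.2∠2.0° Ω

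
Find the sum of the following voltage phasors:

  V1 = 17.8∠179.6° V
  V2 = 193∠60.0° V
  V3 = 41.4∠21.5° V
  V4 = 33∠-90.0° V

Step 1 — Convert each phasor to rectangular form:
  V1 = 17.8·(cos(179.6°) + j·sin(179.6°)) = -17.8 + j0.1243 V
  V2 = 193·(cos(60.0°) + j·sin(60.0°)) = 96.5 + j167.1 V
  V3 = 41.4·(cos(21.5°) + j·sin(21.5°)) = 38.52 + j15.17 V
  V4 = 33·(cos(-90.0°) + j·sin(-90.0°)) = 0 - j33 V
Step 2 — Sum components: V_total = 117.2 + j149.4 V.
Step 3 — Convert to polar: |V_total| = 189.9 V, ∠V_total = 51.9°.

V_total = 189.9∠51.9° V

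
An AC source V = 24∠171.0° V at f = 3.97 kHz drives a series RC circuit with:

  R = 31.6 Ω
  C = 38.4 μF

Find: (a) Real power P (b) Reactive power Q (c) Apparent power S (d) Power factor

Step 1 — Angular frequency: ω = 2π·f = 2π·3970 = 2.494e+04 rad/s.
Step 2 — Component impedances:
  R: Z = R = 31.6 Ω
  C: Z = 1/(jωC) = -j/(ω·C) = 0 - j1.044 Ω
Step 3 — Series combination: Z_total = R + C = 31.6 - j1.044 Ω = 31.62∠-1.9° Ω.
Step 4 — Source phasor: V = 24∠171.0° V = -23.7 + j3.754 V.
Step 5 — Current: I = V / Z = -0.7532 + j0.09393 A = 0.7591∠172.9° A.
Step 6 — Complex power: S = V·I* = 18.21 - j0.6016 VA.
Step 7 — Real power: P = Re(S) = 18.21 W.
Step 8 — Reactive power: Q = Im(S) = -0.6016 VAR.
Step 9 — Apparent power: |S| = 18.22 VA.
Step 10 — Power factor: PF = P/|S| = 0.9995 (leading).

(a) P = 18.21 W  (b) Q = -0.6016 VAR  (c) S = 18.22 VA  (d) PF = 0.9995 (leading)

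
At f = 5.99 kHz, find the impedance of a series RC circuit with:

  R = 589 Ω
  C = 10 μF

Step 1 — Angular frequency: ω = 2π·f = 2π·5990 = 3.764e+04 rad/s.
Step 2 — Component impedances:
  R: Z = R = 589 Ω
  C: Z = 1/(jωC) = -j/(ω·C) = 0 - j2.657 Ω
Step 3 — Series combination: Z_total = R + C = 589 - j2.657 Ω = 589∠-0.3° Ω.

Z = 589 - j2.657 Ω = 589∠-0.3° Ω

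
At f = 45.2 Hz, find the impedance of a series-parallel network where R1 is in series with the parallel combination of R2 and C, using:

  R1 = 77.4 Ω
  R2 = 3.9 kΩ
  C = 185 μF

Step 1 — Angular frequency: ω = 2π·f = 2π·45.2 = 284 rad/s.
Step 2 — Component impedances:
  R1: Z = R = 77.4 Ω
  R2: Z = R = 3900 Ω
  C: Z = 1/(jωC) = -j/(ω·C) = 0 - j19.03 Ω
Step 3 — Parallel branch: R2 || C = 1/(1/R2 + 1/C) = 0.09288 - j19.03 Ω.
Step 4 — Series with R1: Z_total = R1 + (R2 || C) = 77.49 - j19.03 Ω = 79.8∠-13.8° Ω.

Z = 77.49 - j19.03 Ω = 79.8∠-13.8° Ω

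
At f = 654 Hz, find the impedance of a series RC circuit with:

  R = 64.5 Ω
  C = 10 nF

Step 1 — Angular frequency: ω = 2π·f = 2π·654 = 4109 rad/s.
Step 2 — Component impedances:
  R: Z = R = 64.5 Ω
  C: Z = 1/(jωC) = -j/(ω·C) = 0 - j2.434e+04 Ω
Step 3 — Series combination: Z_total = R + C = 64.5 - j2.434e+04 Ω = 2.434e+04∠-89.8° Ω.

Z = 64.5 - j2.434e+04 Ω = 2.434e+04∠-89.8° Ω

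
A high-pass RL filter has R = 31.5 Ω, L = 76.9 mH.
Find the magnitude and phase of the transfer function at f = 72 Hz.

Step 1 — Angular frequency: ω = 2π·72 = 452.4 rad/s.
Step 2 — Transfer function: H(jω) = jωL/(R + jωL).
Step 3 — Numerator jωL = j·34.79; denominator R + jωL = 31.5 + j34.79.
Step 4 — H = 0.5495 + j0.4975.
Step 5 — Magnitude: |H| = 0.7413 (-2.6 dB); phase: φ = 42.2°.

|H| = 0.7413 (-2.6 dB), φ = 42.2°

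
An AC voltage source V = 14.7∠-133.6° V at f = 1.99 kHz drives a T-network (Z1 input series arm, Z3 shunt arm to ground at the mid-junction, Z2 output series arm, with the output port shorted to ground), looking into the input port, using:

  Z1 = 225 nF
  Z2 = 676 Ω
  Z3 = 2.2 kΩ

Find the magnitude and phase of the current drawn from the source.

Step 1 — Angular frequency: ω = 2π·f = 2π·1990 = 1.25e+04 rad/s.
Step 2 — Component impedances:
  Z1: Z = 1/(jωC) = -j/(ω·C) = 0 - j355.5 Ω
  Z2: Z = R = 676 Ω
  Z3: Z = R = 2200 Ω
Step 3 — With the output port shorted to ground, the output series arm Z2 runs from the junction to ground; the shunt arm Z3 also runs from the junction to ground. They appear in parallel: Z3 || Z2 = 517.1 Ω.
Step 4 — Series with input arm Z1: Z_in = Z1 + (Z3 || Z2) = 517.1 - j355.5 Ω = 627.5∠-34.5° Ω.
Step 5 — Source phasor: V = 14.7∠-133.6° V = -10.14 - j10.65 V.
Step 6 — Ohm's law: I = V / Z_total = (-10.14 - j10.65) / (517.1 - j355.5) = -0.003703 - j0.02313 A.
Step 7 — Convert to polar: |I| = 0.02343 A, ∠I = -99.1°.

I = 0.02343∠-99.1° A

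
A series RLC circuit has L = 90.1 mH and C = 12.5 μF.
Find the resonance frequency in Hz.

Step 1 — Resonance condition Im(Z)=0 gives ω₀ = 1/√(LC).
Step 2 — ω₀ = 1/√(0.0901·1.25e-05) = 942.3 rad/s.
Step 3 — f₀ = ω₀/(2π) = 150 Hz.

f₀ = 150 Hz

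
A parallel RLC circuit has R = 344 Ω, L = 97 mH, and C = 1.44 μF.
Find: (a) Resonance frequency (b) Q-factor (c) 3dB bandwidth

Step 1 — Resonance: ω₀ = 1/√(LC) = 1/√(0.097·1.44e-06) = 2676 rad/s.
Step 2 — f₀ = ω₀/(2π) = 425.8 Hz.
Step 3 — Parallel Q: Q = R/(ω₀L) = 344/(2676·0.097) = 1.325.
Step 4 — Bandwidth: Δω = ω₀/Q = 2019 rad/s; BW = Δω/(2π) = 321.3 Hz.

(a) f₀ = 425.8 Hz  (b) Q = 1.325  (c) BW = 321.3 Hz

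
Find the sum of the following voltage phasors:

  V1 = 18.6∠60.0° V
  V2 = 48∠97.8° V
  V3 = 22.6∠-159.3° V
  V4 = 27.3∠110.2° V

Step 1 — Convert each phasor to rectangular form:
  V1 = 18.6·(cos(60.0°) + j·sin(60.0°)) = 9.3 + j16.11 V
  V2 = 48·(cos(97.8°) + j·sin(97.8°)) = -6.514 + j47.56 V
  V3 = 22.6·(cos(-159.3°) + j·sin(-159.3°)) = -21.14 - j7.989 V
  V4 = 27.3·(cos(110.2°) + j·sin(110.2°)) = -9.427 + j25.62 V
Step 2 — Sum components: V_total = -27.78 + j81.3 V.
Step 3 — Convert to polar: |V_total| = 85.91 V, ∠V_total = 108.9°.

V_total = 85.91∠108.9° V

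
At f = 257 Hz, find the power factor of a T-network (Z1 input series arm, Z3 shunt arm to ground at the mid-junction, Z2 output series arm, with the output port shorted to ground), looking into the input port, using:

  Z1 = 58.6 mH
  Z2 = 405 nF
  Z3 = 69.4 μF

Step 1 — Angular frequency: ω = 2π·f = 2π·257 = 1615 rad/s.
Step 2 — Component impedances:
  Z1: Z = jωL = j·1615·0.0586 = 0 + j94.63 Ω
  Z2: Z = 1/(jωC) = -j/(ω·C) = 0 - j1529 Ω
  Z3: Z = 1/(jωC) = -j/(ω·C) = 0 - j8.923 Ω
Step 3 — With the output port shorted to ground, the output series arm Z2 runs from the junction to ground; the shunt arm Z3 also runs from the junction to ground. They appear in parallel: Z3 || Z2 = 0 - j8.872 Ω.
Step 4 — Series with input arm Z1: Z_in = Z1 + (Z3 || Z2) = 0 + j85.75 Ω = 85.75∠90.0° Ω.
Step 5 — Power factor: PF = cos(φ) = Re(Z)/|Z| = 0/85.75 = 0.
Step 6 — Type: Im(Z) = 85.75 ⇒ lagging (phase φ = 90.0°).

PF = 0 (lagging, φ = 90.0°)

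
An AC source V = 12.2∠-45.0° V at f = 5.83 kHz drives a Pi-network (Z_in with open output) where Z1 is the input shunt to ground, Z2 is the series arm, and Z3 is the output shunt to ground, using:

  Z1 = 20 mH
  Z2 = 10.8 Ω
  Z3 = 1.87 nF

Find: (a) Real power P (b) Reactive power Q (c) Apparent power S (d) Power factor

Step 1 — Angular frequency: ω = 2π·f = 2π·5830 = 3.663e+04 rad/s.
Step 2 — Component impedances:
  Z1: Z = jωL = j·3.663e+04·0.02 = 0 + j732.6 Ω
  Z2: Z = R = 10.8 Ω
  Z3: Z = 1/(jωC) = -j/(ω·C) = 0 - j1.46e+04 Ω
Step 3 — With open output, the series arm Z2 and the output shunt Z3 appear in series to ground: Z2 + Z3 = 10.8 - j1.46e+04 Ω.
Step 4 — Parallel with input shunt Z1: Z_in = Z1 || (Z2 + Z3) = 0.03015 + j771.3 Ω = 771.3∠90.0° Ω.
Step 5 — Source phasor: V = 12.2∠-45.0° V = 8.627 - j8.627 V.
Step 6 — Current: I = V / Z = -0.01118 - j0.01118 A = 0.01582∠-135.0° A.
Step 7 — Complex power: S = V·I* = 7.543e-06 + j0.193 VA.
Step 8 — Real power: P = Re(S) = 7.543e-06 W.
Step 9 — Reactive power: Q = Im(S) = 0.193 VAR.
Step 10 — Apparent power: |S| = 0.193 VA.
Step 11 — Power factor: PF = P/|S| = 3.909e-05 (lagging).

(a) P = 7.543e-06 W  (b) Q = 0.193 VAR  (c) S = 0.193 VA  (d) PF = 3.909e-05 (lagging)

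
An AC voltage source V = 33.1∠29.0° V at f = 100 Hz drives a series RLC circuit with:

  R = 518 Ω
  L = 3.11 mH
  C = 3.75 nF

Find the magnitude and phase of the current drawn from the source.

Step 1 — Angular frequency: ω = 2π·f = 2π·100 = 628.3 rad/s.
Step 2 — Component impedances:
  R: Z = R = 518 Ω
  L: Z = jωL = j·628.3·0.00311 = 0 + j1.954 Ω
  C: Z = 1/(jωC) = -j/(ω·C) = 0 - j4.244e+05 Ω
Step 3 — Series combination: Z_total = R + L + C = 518 - j4.244e+05 Ω = 4.244e+05∠-89.9° Ω.
Step 4 — Source phasor: V = 33.1∠29.0° V = 28.95 + j16.05 V.
Step 5 — Ohm's law: I = V / Z_total = (28.95 + j16.05) / (518 - j4.244e+05) = -3.773e-05 + j6.826e-05 A.
Step 6 — Convert to polar: |I| = 7.799e-05 A, ∠I = 118.9°.

I = 7.799e-05∠118.9° A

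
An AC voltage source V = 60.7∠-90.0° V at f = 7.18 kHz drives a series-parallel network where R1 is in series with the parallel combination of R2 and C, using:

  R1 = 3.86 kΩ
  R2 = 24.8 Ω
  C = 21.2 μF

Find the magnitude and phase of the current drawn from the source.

Step 1 — Angular frequency: ω = 2π·f = 2π·7180 = 4.511e+04 rad/s.
Step 2 — Component impedances:
  R1: Z = R = 3860 Ω
  R2: Z = R = 24.8 Ω
  C: Z = 1/(jωC) = -j/(ω·C) = 0 - j1.046 Ω
Step 3 — Parallel branch: R2 || C = 1/(1/R2 + 1/C) = 0.044 - j1.044 Ω.
Step 4 — Series with R1: Z_total = R1 + (R2 || C) = 3860 - j1.044 Ω = 3860∠-0.0° Ω.
Step 5 — Source phasor: V = 60.7∠-90.0° V = 0 - j60.7 V.
Step 6 — Ohm's law: I = V / Z_total = (0 - j60.7) / (3860 - j1.044) = 4.252e-06 - j0.01573 A.
Step 7 — Convert to polar: |I| = 0.01573 A, ∠I = -90.0°.

I = 0.01573∠-90.0° A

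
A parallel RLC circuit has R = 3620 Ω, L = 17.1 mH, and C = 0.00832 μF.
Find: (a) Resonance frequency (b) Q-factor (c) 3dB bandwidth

Step 1 — Resonance: ω₀ = 1/√(LC) = 1/√(0.0171·8.32e-09) = 8.384e+04 rad/s.
Step 2 — f₀ = ω₀/(2π) = 1.334e+04 Hz.
Step 3 — Parallel Q: Q = R/(ω₀L) = 3620/(8.384e+04·0.0171) = 2.525.
Step 4 — Bandwidth: Δω = ω₀/Q = 3.32e+04 rad/s; BW = Δω/(2π) = 5284 Hz.

(a) f₀ = 1.334e+04 Hz  (b) Q = 2.525  (c) BW = 5284 Hz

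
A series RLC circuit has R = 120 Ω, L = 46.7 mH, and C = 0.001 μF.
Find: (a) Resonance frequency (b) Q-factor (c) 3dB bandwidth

Step 1 — Resonance: ω₀ = 1/√(LC) = 1/√(0.0467·1e-09) = 1.463e+05 rad/s.
Step 2 — f₀ = ω₀/(2π) = 2.329e+04 Hz.
Step 3 — Series Q: Q = ω₀L/R = 1.463e+05·0.0467/120 = 56.95.
Step 4 — Bandwidth: Δω = ω₀/Q = 2570 rad/s; BW = Δω/(2π) = 409 Hz.

(a) f₀ = 2.329e+04 Hz  (b) Q = 56.95  (c) BW = 409 Hz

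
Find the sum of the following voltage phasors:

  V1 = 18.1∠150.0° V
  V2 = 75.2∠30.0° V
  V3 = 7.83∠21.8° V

Step 1 — Convert each phasor to rectangular form:
  V1 = 18.1·(cos(150.0°) + j·sin(150.0°)) = -15.68 + j9.05 V
  V2 = 75.2·(cos(30.0°) + j·sin(30.0°)) = 65.13 + j37.6 V
  V3 = 7.83·(cos(21.8°) + j·sin(21.8°)) = 7.27 + j2.908 V
Step 2 — Sum components: V_total = 56.72 + j49.56 V.
Step 3 — Convert to polar: |V_total| = 75.32 V, ∠V_total = 41.1°.

V_total = 75.32∠41.1° V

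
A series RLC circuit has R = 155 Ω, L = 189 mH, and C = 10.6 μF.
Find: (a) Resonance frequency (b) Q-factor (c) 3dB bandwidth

Step 1 — Resonance condition Im(Z)=0 gives ω₀ = 1/√(LC).
Step 2 — ω₀ = 1/√(0.189·1.06e-05) = 706.5 rad/s.
Step 3 — f₀ = ω₀/(2π) = 112.4 Hz.
Step 4 — Series Q: Q = ω₀L/R = 706.5·0.189/155 = 0.8615.
Step 5 — 3dB bandwidth: Δω = ω₀/Q = 820.1 rad/s; BW = Δω/(2π) = 130.5 Hz.

(a) f₀ = 112.4 Hz  (b) Q = 0.8615  (c) BW = 130.5 Hz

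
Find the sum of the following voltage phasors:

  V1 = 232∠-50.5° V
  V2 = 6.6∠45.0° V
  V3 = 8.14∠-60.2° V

Step 1 — Convert each phasor to rectangular form:
  V1 = 232·(cos(-50.5°) + j·sin(-50.5°)) = 147.6 - j179 V
  V2 = 6.6·(cos(45.0°) + j·sin(45.0°)) = 4.667 + j4.667 V
  V3 = 8.14·(cos(-60.2°) + j·sin(-60.2°)) = 4.045 - j7.064 V
Step 2 — Sum components: V_total = 156.3 - j181.4 V.
Step 3 — Convert to polar: |V_total| = 239.4 V, ∠V_total = -49.3°.

V_total = 239.4∠-49.3° V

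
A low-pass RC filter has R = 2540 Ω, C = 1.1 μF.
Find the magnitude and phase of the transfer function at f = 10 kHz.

Step 1 — Angular frequency: ω = 2π·1e+04 = 6.283e+04 rad/s.
Step 2 — Transfer function: H(jω) = 1/(1 + jωRC).
Step 3 — Denominator: 1 + jωRC = 1 + j·6.283e+04·2540·1.1e-06 = 1 + j175.6.
Step 4 — H = 3.245e-05 - j0.005696.
Step 5 — Magnitude: |H| = 0.005696 (-44.9 dB); phase: φ = -89.7°.

|H| = 0.005696 (-44.9 dB), φ = -89.7°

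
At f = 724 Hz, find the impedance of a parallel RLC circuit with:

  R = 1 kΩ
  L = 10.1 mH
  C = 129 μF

Step 1 — Angular frequency: ω = 2π·f = 2π·724 = 4549 rad/s.
Step 2 — Component impedances:
  R: Z = R = 1000 Ω
  L: Z = jωL = j·4549·0.0101 = 0 + j45.95 Ω
  C: Z = 1/(jωC) = -j/(ω·C) = 0 - j1.704 Ω
Step 3 — Parallel combination: 1/Z_total = 1/R + 1/L + 1/C; Z_total = 0.003132 - j1.77 Ω = 1.77∠-89.9° Ω.

Z = 0.003132 - j1.77 Ω = 1.77∠-89.9° Ω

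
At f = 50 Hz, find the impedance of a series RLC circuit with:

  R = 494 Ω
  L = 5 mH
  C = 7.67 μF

Step 1 — Angular frequency: ω = 2π·f = 2π·50 = 314.2 rad/s.
Step 2 — Component impedances:
  R: Z = R = 494 Ω
  L: Z = jωL = j·314.2·0.005 = 0 + j1.571 Ω
  C: Z = 1/(jωC) = -j/(ω·C) = 0 - j415 Ω
Step 3 — Series combination: Z_total = R + L + C = 494 - j413.4 Ω = 644.2∠-39.9° Ω.

Z = 494 - j413.4 Ω = 644.2∠-39.9° Ω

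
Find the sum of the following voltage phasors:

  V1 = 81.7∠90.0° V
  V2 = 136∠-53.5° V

Step 1 — Convert each phasor to rectangular form:
  V1 = 81.7·(cos(90.0°) + j·sin(90.0°)) = 0 + j81.7 V
  V2 = 136·(cos(-53.5°) + j·sin(-53.5°)) = 80.9 - j109.3 V
Step 2 — Sum components: V_total = 80.9 - j27.62 V.
Step 3 — Convert to polar: |V_total| = 85.48 V, ∠V_total = -18.9°.

V_total = 85.48∠-18.9° V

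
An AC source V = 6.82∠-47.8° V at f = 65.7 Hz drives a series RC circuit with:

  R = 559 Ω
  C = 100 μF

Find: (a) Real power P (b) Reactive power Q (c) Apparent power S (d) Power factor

Step 1 — Angular frequency: ω = 2π·f = 2π·65.7 = 412.8 rad/s.
Step 2 — Component impedances:
  R: Z = R = 559 Ω
  C: Z = 1/(jωC) = -j/(ω·C) = 0 - j24.22 Ω
Step 3 — Series combination: Z_total = R + C = 559 - j24.22 Ω = 559.5∠-2.5° Ω.
Step 4 — Source phasor: V = 6.82∠-47.8° V = 4.581 - j5.052 V.
Step 5 — Current: I = V / Z = 0.008571 - j0.008667 A = 0.01219∠-45.3° A.
Step 6 — Complex power: S = V·I* = 0.08305 - j0.003599 VA.
Step 7 — Real power: P = Re(S) = 0.08305 W.
Step 8 — Reactive power: Q = Im(S) = -0.003599 VAR.
Step 9 — Apparent power: |S| = 0.08313 VA.
Step 10 — Power factor: PF = P/|S| = 0.9991 (leading).

(a) P = 0.08305 W  (b) Q = -0.003599 VAR  (c) S = 0.08313 VA  (d) PF = 0.9991 (leading)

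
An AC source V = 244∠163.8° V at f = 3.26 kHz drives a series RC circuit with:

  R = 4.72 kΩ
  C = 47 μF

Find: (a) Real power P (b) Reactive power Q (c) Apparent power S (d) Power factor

Step 1 — Angular frequency: ω = 2π·f = 2π·3260 = 2.048e+04 rad/s.
Step 2 — Component impedances:
  R: Z = R = 4720 Ω
  C: Z = 1/(jωC) = -j/(ω·C) = 0 - j1.039 Ω
Step 3 — Series combination: Z_total = R + C = 4720 - j1.039 Ω = 4720∠-0.0° Ω.
Step 4 — Source phasor: V = 244∠163.8° V = -234.3 + j68.07 V.
Step 5 — Current: I = V / Z = -0.04965 + j0.01441 A = 0.05169∠163.8° A.
Step 6 — Complex power: S = V·I* = 12.61 - j0.002776 VA.
Step 7 — Real power: P = Re(S) = 12.61 W.
Step 8 — Reactive power: Q = Im(S) = -0.002776 VAR.
Step 9 — Apparent power: |S| = 12.61 VA.
Step 10 — Power factor: PF = P/|S| = 1 (leading).

(a) P = 12.61 W  (b) Q = -0.002776 VAR  (c) S = 12.61 VA  (d) PF = 1 (leading)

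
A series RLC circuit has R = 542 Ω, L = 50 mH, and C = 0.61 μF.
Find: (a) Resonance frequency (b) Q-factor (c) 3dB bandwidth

Step 1 — Resonance: ω₀ = 1/√(LC) = 1/√(0.05·6.1e-07) = 5726 rad/s.
Step 2 — f₀ = ω₀/(2π) = 911.3 Hz.
Step 3 — Series Q: Q = ω₀L/R = 5726·0.05/542 = 0.5282.
Step 4 — Bandwidth: Δω = ω₀/Q = 1.084e+04 rad/s; BW = Δω/(2π) = 1725 Hz.

(a) f₀ = 911.3 Hz  (b) Q = 0.5282  (c) BW = 1725 Hz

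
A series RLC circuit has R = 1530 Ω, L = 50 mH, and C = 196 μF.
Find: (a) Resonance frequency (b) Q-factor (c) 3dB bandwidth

Step 1 — Resonance: ω₀ = 1/√(LC) = 1/√(0.05·0.000196) = 319.4 rad/s.
Step 2 — f₀ = ω₀/(2π) = 50.84 Hz.
Step 3 — Series Q: Q = ω₀L/R = 319.4·0.05/1530 = 0.01044.
Step 4 — Bandwidth: Δω = ω₀/Q = 3.06e+04 rad/s; BW = Δω/(2π) = 4870 Hz.

(a) f₀ = 50.84 Hz  (b) Q = 0.01044  (c) BW = 4870 Hz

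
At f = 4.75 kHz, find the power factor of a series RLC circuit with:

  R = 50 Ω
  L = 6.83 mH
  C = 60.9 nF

Step 1 — Angular frequency: ω = 2π·f = 2π·4750 = 2.985e+04 rad/s.
Step 2 — Component impedances:
  R: Z = R = 50 Ω
  L: Z = jωL = j·2.985e+04·0.00683 = 0 + j203.8 Ω
  C: Z = 1/(jωC) = -j/(ω·C) = 0 - j550.2 Ω
Step 3 — Series combination: Z_total = R + L + C = 50 - j346.3 Ω = 349.9∠-81.8° Ω.
Step 4 — Power factor: PF = cos(φ) = Re(Z)/|Z| = 50/349.9 = 0.1429.
Step 5 — Type: Im(Z) = -346.3 ⇒ leading (phase φ = -81.8°).

PF = 0.1429 (leading, φ = -81.8°)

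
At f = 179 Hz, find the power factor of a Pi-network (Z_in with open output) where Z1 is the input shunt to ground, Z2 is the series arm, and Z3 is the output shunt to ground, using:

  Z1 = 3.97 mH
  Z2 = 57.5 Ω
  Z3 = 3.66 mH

Step 1 — Angular frequency: ω = 2π·f = 2π·179 = 1125 rad/s.
Step 2 — Component impedances:
  Z1: Z = jωL = j·1125·0.00397 = 0 + j4.465 Ω
  Z2: Z = R = 57.5 Ω
  Z3: Z = jωL = j·1125·0.00366 = 0 + j4.116 Ω
Step 3 — With open output, the series arm Z2 and the output shunt Z3 appear in series to ground: Z2 + Z3 = 57.5 + j4.116 Ω.
Step 4 — Parallel with input shunt Z1: Z_in = Z1 || (Z2 + Z3) = 0.3392 + j4.414 Ω = 4.427∠85.6° Ω.
Step 5 — Power factor: PF = cos(φ) = Re(Z)/|Z| = 0.33917/4.4274 = 0.07661.
Step 6 — Type: Im(Z) = 4.414 ⇒ lagging (phase φ = 85.6°).

PF = 0.07661 (lagging, φ = 85.6°)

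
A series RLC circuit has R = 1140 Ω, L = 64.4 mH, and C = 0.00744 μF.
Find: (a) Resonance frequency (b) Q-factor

Step 1 — Resonance condition Im(Z)=0 gives ω₀ = 1/√(LC).
Step 2 — ω₀ = 1/√(0.0644·7.44e-09) = 4.568e+04 rad/s.
Step 3 — f₀ = ω₀/(2π) = 7271 Hz.
Step 4 — Series Q: Q = ω₀L/R = 4.568e+04·0.0644/1140 = 2.581.

(a) f₀ = 7271 Hz  (b) Q = 2.581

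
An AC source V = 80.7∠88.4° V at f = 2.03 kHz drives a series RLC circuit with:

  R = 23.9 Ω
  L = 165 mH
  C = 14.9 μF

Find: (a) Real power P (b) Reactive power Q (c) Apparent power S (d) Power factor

Step 1 — Angular frequency: ω = 2π·f = 2π·2030 = 1.275e+04 rad/s.
Step 2 — Component impedances:
  R: Z = R = 23.9 Ω
  L: Z = jωL = j·1.275e+04·0.165 = 0 + j2105 Ω
  C: Z = 1/(jωC) = -j/(ω·C) = 0 - j5.262 Ω
Step 3 — Series combination: Z_total = R + L + C = 23.9 + j2099 Ω = 2099∠89.3° Ω.
Step 4 — Source phasor: V = 80.7∠88.4° V = 2.253 + j80.67 V.
Step 5 — Current: I = V / Z = 0.03843 - j0.0006358 A = 0.03844∠-0.9° A.
Step 6 — Complex power: S = V·I* = 0.03531 + j3.102 VA.
Step 7 — Real power: P = Re(S) = 0.03531 W.
Step 8 — Reactive power: Q = Im(S) = 3.102 VAR.
Step 9 — Apparent power: |S| = 3.102 VA.
Step 10 — Power factor: PF = P/|S| = 0.01138 (lagging).

(a) P = 0.03531 W  (b) Q = 3.102 VAR  (c) S = 3.102 VA  (d) PF = 0.01138 (lagging)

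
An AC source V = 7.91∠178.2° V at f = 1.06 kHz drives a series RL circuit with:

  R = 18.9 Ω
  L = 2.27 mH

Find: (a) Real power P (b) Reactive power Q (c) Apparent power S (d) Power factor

Step 1 — Angular frequency: ω = 2π·f = 2π·1060 = 6660 rad/s.
Step 2 — Component impedances:
  R: Z = R = 18.9 Ω
  L: Z = jωL = j·6660·0.00227 = 0 + j15.12 Ω
Step 3 — Series combination: Z_total = R + L = 18.9 + j15.12 Ω = 24.2∠38.7° Ω.
Step 4 — Source phasor: V = 7.91∠178.2° V = -7.906 + j0.2485 V.
Step 5 — Current: I = V / Z = -0.2487 + j0.2121 A = 0.3268∠139.5° A.
Step 6 — Complex power: S = V·I* = 2.019 + j1.615 VA.
Step 7 — Real power: P = Re(S) = 2.019 W.
Step 8 — Reactive power: Q = Im(S) = 1.615 VAR.
Step 9 — Apparent power: |S| = 2.585 VA.
Step 10 — Power factor: PF = P/|S| = 0.7809 (lagging).

(a) P = 2.019 W  (b) Q = 1.615 VAR  (c) S = 2.585 VA  (d) PF = 0.7809 (lagging)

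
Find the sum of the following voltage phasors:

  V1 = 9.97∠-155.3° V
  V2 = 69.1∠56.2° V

Step 1 — Convert each phasor to rectangular form:
  V1 = 9.97·(cos(-155.3°) + j·sin(-155.3°)) = -9.058 - j4.166 V
  V2 = 69.1·(cos(56.2°) + j·sin(56.2°)) = 38.44 + j57.42 V
Step 2 — Sum components: V_total = 29.38 + j53.25 V.
Step 3 — Convert to polar: |V_total| = 60.82 V, ∠V_total = 61.1°.

V_total = 60.82∠61.1° V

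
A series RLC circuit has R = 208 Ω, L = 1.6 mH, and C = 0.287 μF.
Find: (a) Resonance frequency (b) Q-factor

Step 1 — Resonance condition Im(Z)=0 gives ω₀ = 1/√(LC).
Step 2 — ω₀ = 1/√(0.0016·2.87e-07) = 4.667e+04 rad/s.
Step 3 — f₀ = ω₀/(2π) = 7427 Hz.
Step 4 — Series Q: Q = ω₀L/R = 4.667e+04·0.0016/208 = 0.359.

(a) f₀ = 7427 Hz  (b) Q = 0.359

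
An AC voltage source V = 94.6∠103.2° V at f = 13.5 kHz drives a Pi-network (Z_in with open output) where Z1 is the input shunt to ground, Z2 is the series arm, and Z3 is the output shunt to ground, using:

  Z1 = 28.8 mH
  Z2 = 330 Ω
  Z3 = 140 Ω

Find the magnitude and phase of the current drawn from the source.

Step 1 — Angular frequency: ω = 2π·f = 2π·1.35e+04 = 8.482e+04 rad/s.
Step 2 — Component impedances:
  Z1: Z = jωL = j·8.482e+04·0.0288 = 0 + j2443 Ω
  Z2: Z = R = 330 Ω
  Z3: Z = R = 140 Ω
Step 3 — With open output, the series arm Z2 and the output shunt Z3 appear in series to ground: Z2 + Z3 = 470 Ω.
Step 4 — Parallel with input shunt Z1: Z_in = Z1 || (Z2 + Z3) = 453.2 + j87.2 Ω = 461.5∠10.9° Ω.
Step 5 — Source phasor: V = 94.6∠103.2° V = -21.6 + j92.1 V.
Step 6 — Ohm's law: I = V / Z_total = (-21.6 + j92.1) / (453.2 + j87.2) = -0.00826 + j0.2048 A.
Step 7 — Convert to polar: |I| = 0.205 A, ∠I = 92.3°.

I = 0.205∠92.3° A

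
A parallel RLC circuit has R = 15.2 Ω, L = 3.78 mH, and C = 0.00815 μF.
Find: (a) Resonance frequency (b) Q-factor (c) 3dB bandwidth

Step 1 — Resonance: ω₀ = 1/√(LC) = 1/√(0.00378·8.15e-09) = 1.802e+05 rad/s.
Step 2 — f₀ = ω₀/(2π) = 2.867e+04 Hz.
Step 3 — Parallel Q: Q = R/(ω₀L) = 15.2/(1.802e+05·0.00378) = 0.02232.
Step 4 — Bandwidth: Δω = ω₀/Q = 8.072e+06 rad/s; BW = Δω/(2π) = 1.285e+06 Hz.

(a) f₀ = 2.867e+04 Hz  (b) Q = 0.02232  (c) BW = 1.285e+06 Hz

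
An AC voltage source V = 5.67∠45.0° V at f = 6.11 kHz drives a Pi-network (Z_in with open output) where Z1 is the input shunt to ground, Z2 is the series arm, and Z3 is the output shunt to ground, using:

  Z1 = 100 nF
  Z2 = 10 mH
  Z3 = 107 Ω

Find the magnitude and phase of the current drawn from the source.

Step 1 — Angular frequency: ω = 2π·f = 2π·6110 = 3.839e+04 rad/s.
Step 2 — Component impedances:
  Z1: Z = 1/(jωC) = -j/(ω·C) = 0 - j260.5 Ω
  Z2: Z = jωL = j·3.839e+04·0.01 = 0 + j383.9 Ω
  Z3: Z = R = 107 Ω
Step 3 — With open output, the series arm Z2 and the output shunt Z3 appear in series to ground: Z2 + Z3 = 107 + j383.9 Ω.
Step 4 — Parallel with input shunt Z1: Z_in = Z1 || (Z2 + Z3) = 272.1 - j574.3 Ω = 635.5∠-64.7° Ω.
Step 5 — Source phasor: V = 5.67∠45.0° V = 4.009 + j4.009 V.
Step 6 — Ohm's law: I = V / Z_total = (4.009 + j4.009) / (272.1 - j574.3) = -0.003 + j0.008402 A.
Step 7 — Convert to polar: |I| = 0.008922 A, ∠I = 109.7°.

I = 0.008922∠109.7° A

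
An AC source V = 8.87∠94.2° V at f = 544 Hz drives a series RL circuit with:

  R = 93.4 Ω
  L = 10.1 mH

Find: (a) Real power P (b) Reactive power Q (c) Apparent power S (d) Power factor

Step 1 — Angular frequency: ω = 2π·f = 2π·544 = 3418 rad/s.
Step 2 — Component impedances:
  R: Z = R = 93.4 Ω
  L: Z = jωL = j·3418·0.0101 = 0 + j34.52 Ω
Step 3 — Series combination: Z_total = R + L = 93.4 + j34.52 Ω = 99.58∠20.3° Ω.
Step 4 — Source phasor: V = 8.87∠94.2° V = -0.6496 + j8.846 V.
Step 5 — Current: I = V / Z = 0.02468 + j0.08559 A = 0.08908∠73.9° A.
Step 6 — Complex power: S = V·I* = 0.7411 + j0.2739 VA.
Step 7 — Real power: P = Re(S) = 0.7411 W.
Step 8 — Reactive power: Q = Im(S) = 0.2739 VAR.
Step 9 — Apparent power: |S| = 0.7901 VA.
Step 10 — Power factor: PF = P/|S| = 0.938 (lagging).

(a) P = 0.7411 W  (b) Q = 0.2739 VAR  (c) S = 0.7901 VA  (d) PF = 0.938 (lagging)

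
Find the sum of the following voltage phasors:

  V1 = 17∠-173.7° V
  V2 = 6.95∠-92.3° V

Step 1 — Convert each phasor to rectangular form:
  V1 = 17·(cos(-173.7°) + j·sin(-173.7°)) = -16.9 - j1.865 V
  V2 = 6.95·(cos(-92.3°) + j·sin(-92.3°)) = -0.2789 - j6.944 V
Step 2 — Sum components: V_total = -17.18 - j8.81 V.
Step 3 — Convert to polar: |V_total| = 19.3 V, ∠V_total = -152.8°.

V_total = 19.3∠-152.8° V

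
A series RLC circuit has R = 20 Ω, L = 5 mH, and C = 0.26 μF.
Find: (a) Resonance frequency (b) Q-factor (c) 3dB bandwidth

Step 1 — Resonance: ω₀ = 1/√(LC) = 1/√(0.005·2.6e-07) = 2.774e+04 rad/s.
Step 2 — f₀ = ω₀/(2π) = 4414 Hz.
Step 3 — Series Q: Q = ω₀L/R = 2.774e+04·0.005/20 = 6.934.
Step 4 — Bandwidth: Δω = ω₀/Q = 4000 rad/s; BW = Δω/(2π) = 636.6 Hz.

(a) f₀ = 4414 Hz  (b) Q = 6.934  (c) BW = 636.6 Hz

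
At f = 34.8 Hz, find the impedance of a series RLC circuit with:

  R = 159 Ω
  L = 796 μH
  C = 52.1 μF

Step 1 — Angular frequency: ω = 2π·f = 2π·34.8 = 218.7 rad/s.
Step 2 — Component impedances:
  R: Z = R = 159 Ω
  L: Z = jωL = j·218.7·0.000796 = 0 + j0.174 Ω
  C: Z = 1/(jωC) = -j/(ω·C) = 0 - j87.78 Ω
Step 3 — Series combination: Z_total = R + L + C = 159 - j87.61 Ω = 181.5∠-28.9° Ω.

Z = 159 - j87.61 Ω = 181.5∠-28.9° Ω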